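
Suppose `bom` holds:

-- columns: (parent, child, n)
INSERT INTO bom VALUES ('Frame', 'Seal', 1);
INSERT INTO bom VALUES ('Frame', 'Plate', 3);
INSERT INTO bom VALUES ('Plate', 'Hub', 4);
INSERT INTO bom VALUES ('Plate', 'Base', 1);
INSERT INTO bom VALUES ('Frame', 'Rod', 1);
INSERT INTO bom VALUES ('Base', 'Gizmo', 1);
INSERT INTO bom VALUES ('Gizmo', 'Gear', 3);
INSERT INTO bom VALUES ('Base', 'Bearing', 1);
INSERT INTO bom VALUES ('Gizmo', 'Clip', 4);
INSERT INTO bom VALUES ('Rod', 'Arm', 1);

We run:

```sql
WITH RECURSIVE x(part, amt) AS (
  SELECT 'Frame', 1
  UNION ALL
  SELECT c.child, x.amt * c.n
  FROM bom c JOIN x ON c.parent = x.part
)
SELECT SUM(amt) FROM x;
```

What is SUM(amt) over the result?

49

Base: (Frame, amt=1).
Iteration 1: components of {Frame} -> Plate = 1*3 = 3, Rod = 1*1 = 1, Seal = 1*1 = 1.
Iteration 2: components of {Plate,Rod,Seal} -> Arm = 1*1 = 1, Base = 3*1 = 3, Hub = 3*4 = 12.
Iteration 3: components of {Arm,Base,Hub} -> Bearing = 3*1 = 3, Gizmo = 3*1 = 3.
Iteration 4: components of {Bearing,Gizmo} -> Clip = 3*4 = 12, Gear = 3*3 = 9.
Iteration 5: no further components; recursion stops.
SUM(amt) = 1 + 1 + 3 + 1 + 12 + 3 + 1 + 3 + 3 + 9 + 12 = 49.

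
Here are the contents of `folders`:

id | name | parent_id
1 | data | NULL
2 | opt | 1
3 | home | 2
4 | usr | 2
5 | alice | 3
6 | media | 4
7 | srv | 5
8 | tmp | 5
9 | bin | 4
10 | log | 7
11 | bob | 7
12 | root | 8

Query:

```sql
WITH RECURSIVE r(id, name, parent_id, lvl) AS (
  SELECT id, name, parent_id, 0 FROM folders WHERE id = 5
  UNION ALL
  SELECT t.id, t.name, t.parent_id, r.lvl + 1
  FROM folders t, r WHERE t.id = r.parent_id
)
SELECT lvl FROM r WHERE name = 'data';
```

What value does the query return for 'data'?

Base: id=5 (alice), parent_id=3, lvl 0.
Iteration 1: join on id=3 -> home (id 3, parent_id=2, lvl 1).
Iteration 2: join on id=2 -> opt (id 2, parent_id=1, lvl 2).
Iteration 3: join on id=1 -> data (id 1, parent_id=NULL, lvl 3).
Iteration 4: parent_id is NULL; no match; recursion stops.

3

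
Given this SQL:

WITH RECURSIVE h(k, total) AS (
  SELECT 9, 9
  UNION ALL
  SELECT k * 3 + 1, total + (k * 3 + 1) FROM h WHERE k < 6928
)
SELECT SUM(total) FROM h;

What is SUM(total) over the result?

46684

Base: k=9, total=9.
Iteration 1: 9 < 6928 holds -> k = 9 * 3 + 1 = 28, total = 9 + 28 = 37.
Iteration 2: 28 < 6928 holds -> k = 28 * 3 + 1 = 85, total = 37 + 85 = 122.
Iteration 3: 85 < 6928 holds -> k = 85 * 3 + 1 = 256, total = 122 + 256 = 378.
Iteration 4: 256 < 6928 holds -> k = 256 * 3 + 1 = 769, total = 378 + 769 = 1147.
Iteration 5: 769 < 6928 holds -> k = 769 * 3 + 1 = 2308, total = 1147 + 2308 = 3455.
Iteration 6: 2308 < 6928 holds -> k = 2308 * 3 + 1 = 6925, total = 3455 + 6925 = 10380.
Iteration 7: 6925 < 6928 holds -> k = 6925 * 3 + 1 = 20776, total = 10380 + 20776 = 31156.
Iteration 8: 20776 < 6928 fails; recursion stops.
SUM(total) = 9 + 37 + 122 + 378 + 1147 + 3455 + 10380 + 31156 = 46684.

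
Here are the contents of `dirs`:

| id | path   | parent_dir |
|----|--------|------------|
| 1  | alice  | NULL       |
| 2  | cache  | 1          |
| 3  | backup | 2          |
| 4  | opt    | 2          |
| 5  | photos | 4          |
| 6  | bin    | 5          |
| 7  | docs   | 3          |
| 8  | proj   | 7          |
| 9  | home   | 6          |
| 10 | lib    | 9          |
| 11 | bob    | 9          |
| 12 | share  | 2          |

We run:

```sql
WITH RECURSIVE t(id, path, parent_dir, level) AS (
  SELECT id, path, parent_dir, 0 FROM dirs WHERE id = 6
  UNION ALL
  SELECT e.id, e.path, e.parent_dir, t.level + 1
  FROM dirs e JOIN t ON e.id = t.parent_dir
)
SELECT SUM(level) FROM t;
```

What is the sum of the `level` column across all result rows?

10

Base: id=6 (bin), parent_dir=5, level 0.
Iteration 1: join on id=5 -> photos (id 5, parent_dir=4, level 1).
Iteration 2: join on id=4 -> opt (id 4, parent_dir=2, level 2).
Iteration 3: join on id=2 -> cache (id 2, parent_dir=1, level 3).
Iteration 4: join on id=1 -> alice (id 1, parent_dir=NULL, level 4).
Iteration 5: parent_dir is NULL; no match; recursion stops.
SUM(level) = 0 + 1 + 2 + 3 + 4 = 10.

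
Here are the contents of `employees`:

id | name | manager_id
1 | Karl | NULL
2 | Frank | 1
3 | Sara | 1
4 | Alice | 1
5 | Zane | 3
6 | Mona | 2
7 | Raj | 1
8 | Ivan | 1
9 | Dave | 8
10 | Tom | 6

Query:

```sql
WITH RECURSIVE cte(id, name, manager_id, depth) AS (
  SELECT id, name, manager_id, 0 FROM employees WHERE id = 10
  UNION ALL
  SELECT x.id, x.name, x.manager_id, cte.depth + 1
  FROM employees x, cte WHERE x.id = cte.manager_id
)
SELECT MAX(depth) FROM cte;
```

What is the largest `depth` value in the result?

3

Base: id=10 (Tom), manager_id=6, depth 0.
Iteration 1: join on id=6 -> Mona (id 6, manager_id=2, depth 1).
Iteration 2: join on id=2 -> Frank (id 2, manager_id=1, depth 2).
Iteration 3: join on id=1 -> Karl (id 1, manager_id=NULL, depth 3).
Iteration 4: manager_id is NULL; no match; recursion stops.
depth values: 0, 1, 2, 3; the maximum is 3.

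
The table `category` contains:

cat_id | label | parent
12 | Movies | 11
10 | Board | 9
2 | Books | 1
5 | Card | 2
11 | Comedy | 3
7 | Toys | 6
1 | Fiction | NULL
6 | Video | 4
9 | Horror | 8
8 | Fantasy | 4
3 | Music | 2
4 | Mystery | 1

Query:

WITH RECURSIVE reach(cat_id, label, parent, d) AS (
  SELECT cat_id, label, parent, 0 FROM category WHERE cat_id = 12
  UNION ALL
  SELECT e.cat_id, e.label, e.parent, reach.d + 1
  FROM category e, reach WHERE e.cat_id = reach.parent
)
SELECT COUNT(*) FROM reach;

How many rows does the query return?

Base: cat_id=12 (Movies), parent=11, d 0.
Iteration 1: join on cat_id=11 -> Comedy (id 11, parent=3, d 1).
Iteration 2: join on cat_id=3 -> Music (id 3, parent=2, d 2).
Iteration 3: join on cat_id=2 -> Books (id 2, parent=1, d 3).
Iteration 4: join on cat_id=1 -> Fiction (id 1, parent=NULL, d 4).
Iteration 5: parent is NULL; no match; recursion stops.
Total rows emitted: 5.

5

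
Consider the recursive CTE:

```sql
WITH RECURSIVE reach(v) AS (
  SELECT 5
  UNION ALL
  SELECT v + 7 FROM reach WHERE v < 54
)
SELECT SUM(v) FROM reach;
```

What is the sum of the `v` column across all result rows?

Base: v=5.
Iteration 1: 5 < 54 holds -> v = 5 + 7 = 12.
Iteration 2: 12 < 54 holds -> v = 12 + 7 = 19.
Iteration 3: 19 < 54 holds -> v = 19 + 7 = 26.
Iteration 4: 26 < 54 holds -> v = 26 + 7 = 33.
Iteration 5: 33 < 54 holds -> v = 33 + 7 = 40.
Iteration 6: 40 < 54 holds -> v = 40 + 7 = 47.
Iteration 7: 47 < 54 holds -> v = 47 + 7 = 54.
Iteration 8: 54 < 54 fails; recursion stops.
SUM(v) = 5 + 12 + 19 + 26 + 33 + 40 + 47 + 54 = 236.

236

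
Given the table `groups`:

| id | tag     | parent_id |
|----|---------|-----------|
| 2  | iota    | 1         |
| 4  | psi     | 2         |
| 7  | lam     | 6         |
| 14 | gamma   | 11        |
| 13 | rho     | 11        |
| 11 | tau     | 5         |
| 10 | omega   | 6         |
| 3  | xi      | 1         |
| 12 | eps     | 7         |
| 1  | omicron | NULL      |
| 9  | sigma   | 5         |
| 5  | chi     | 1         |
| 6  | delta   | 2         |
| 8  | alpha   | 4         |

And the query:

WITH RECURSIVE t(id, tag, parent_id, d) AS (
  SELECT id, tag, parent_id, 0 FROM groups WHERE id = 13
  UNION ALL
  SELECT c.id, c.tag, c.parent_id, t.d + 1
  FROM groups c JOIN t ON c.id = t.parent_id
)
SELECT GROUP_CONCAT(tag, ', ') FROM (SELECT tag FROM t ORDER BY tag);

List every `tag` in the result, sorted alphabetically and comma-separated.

chi, omicron, rho, tau

Base: id=13 (rho), parent_id=11, d 0.
Iteration 1: join on id=11 -> tau (id 11, parent_id=5, d 1).
Iteration 2: join on id=5 -> chi (id 5, parent_id=1, d 2).
Iteration 3: join on id=1 -> omicron (id 1, parent_id=NULL, d 3).
Iteration 4: parent_id is NULL; no match; recursion stops.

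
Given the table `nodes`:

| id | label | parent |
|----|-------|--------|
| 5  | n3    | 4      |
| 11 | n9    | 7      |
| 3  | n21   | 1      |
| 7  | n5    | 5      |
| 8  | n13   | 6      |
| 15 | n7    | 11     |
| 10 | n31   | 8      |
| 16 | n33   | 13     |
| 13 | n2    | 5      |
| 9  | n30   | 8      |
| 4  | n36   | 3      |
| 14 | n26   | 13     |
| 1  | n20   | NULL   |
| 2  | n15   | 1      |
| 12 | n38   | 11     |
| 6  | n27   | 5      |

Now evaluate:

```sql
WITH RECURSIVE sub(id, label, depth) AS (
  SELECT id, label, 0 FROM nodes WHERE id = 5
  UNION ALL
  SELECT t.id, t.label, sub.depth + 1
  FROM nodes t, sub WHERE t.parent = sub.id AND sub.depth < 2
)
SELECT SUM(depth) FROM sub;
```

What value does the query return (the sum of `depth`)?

Base: id=5 (n3) at depth 0.
Iteration 1: rows with parent in {5} -> n27 (id 6, depth 1), n5 (id 7, depth 1), n2 (id 13, depth 1).
Iteration 2: rows with parent in {6,7,13} -> n13 (id 8, depth 2), n9 (id 11, depth 2), n26 (id 14, depth 2), n33 (id 16, depth 2).
Iteration 3: depth < 2 fails for all current rows; recursion stops.
SUM(depth) = 0 + 1 + 1 + 1 + 2 + 2 + 2 + 2 = 11.

11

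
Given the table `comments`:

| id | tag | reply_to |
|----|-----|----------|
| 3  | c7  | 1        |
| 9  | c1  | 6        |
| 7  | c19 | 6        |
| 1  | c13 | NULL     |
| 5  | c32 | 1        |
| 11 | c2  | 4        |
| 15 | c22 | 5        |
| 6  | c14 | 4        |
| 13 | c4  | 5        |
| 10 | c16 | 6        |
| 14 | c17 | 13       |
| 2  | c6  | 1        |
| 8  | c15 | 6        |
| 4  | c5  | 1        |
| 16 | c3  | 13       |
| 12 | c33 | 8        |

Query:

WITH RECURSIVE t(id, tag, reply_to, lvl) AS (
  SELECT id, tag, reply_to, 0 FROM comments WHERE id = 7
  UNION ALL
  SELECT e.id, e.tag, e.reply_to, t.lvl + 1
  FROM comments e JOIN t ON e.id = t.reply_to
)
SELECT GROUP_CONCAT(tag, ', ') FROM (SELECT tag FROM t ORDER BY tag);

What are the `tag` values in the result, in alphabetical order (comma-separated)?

c13, c14, c19, c5

Base: id=7 (c19), reply_to=6, lvl 0.
Iteration 1: join on id=6 -> c14 (id 6, reply_to=4, lvl 1).
Iteration 2: join on id=4 -> c5 (id 4, reply_to=1, lvl 2).
Iteration 3: join on id=1 -> c13 (id 1, reply_to=NULL, lvl 3).
Iteration 4: reply_to is NULL; no match; recursion stops.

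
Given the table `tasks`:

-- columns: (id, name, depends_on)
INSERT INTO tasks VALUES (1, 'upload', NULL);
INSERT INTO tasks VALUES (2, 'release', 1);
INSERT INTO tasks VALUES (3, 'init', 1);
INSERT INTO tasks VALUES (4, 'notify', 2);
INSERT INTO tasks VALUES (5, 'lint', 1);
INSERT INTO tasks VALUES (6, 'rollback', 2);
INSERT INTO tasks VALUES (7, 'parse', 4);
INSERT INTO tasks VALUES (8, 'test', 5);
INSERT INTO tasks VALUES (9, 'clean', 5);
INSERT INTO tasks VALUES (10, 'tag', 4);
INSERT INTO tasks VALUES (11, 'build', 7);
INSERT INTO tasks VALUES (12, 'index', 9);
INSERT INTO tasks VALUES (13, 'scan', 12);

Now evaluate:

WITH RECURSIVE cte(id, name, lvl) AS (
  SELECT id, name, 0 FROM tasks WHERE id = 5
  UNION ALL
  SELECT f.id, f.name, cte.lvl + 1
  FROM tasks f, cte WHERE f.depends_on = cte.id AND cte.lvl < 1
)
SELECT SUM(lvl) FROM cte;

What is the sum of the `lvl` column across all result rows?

2

Base: id=5 (lint) at lvl 0.
Iteration 1: rows with depends_on in {5} -> test (id 8, lvl 1), clean (id 9, lvl 1).
Iteration 2: lvl < 1 fails for all current rows; recursion stops.
SUM(lvl) = 0 + 1 + 1 = 2.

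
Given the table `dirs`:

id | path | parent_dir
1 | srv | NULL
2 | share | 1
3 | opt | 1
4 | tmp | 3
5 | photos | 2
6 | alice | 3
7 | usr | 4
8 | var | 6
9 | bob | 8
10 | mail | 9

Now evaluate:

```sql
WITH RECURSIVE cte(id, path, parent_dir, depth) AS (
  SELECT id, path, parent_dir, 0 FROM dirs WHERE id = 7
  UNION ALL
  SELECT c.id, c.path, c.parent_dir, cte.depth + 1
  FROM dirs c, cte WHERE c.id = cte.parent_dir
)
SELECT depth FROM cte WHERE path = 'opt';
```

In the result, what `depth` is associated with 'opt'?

Base: id=7 (usr), parent_dir=4, depth 0.
Iteration 1: join on id=4 -> tmp (id 4, parent_dir=3, depth 1).
Iteration 2: join on id=3 -> opt (id 3, parent_dir=1, depth 2).
Iteration 3: join on id=1 -> srv (id 1, parent_dir=NULL, depth 3).
Iteration 4: parent_dir is NULL; no match; recursion stops.

2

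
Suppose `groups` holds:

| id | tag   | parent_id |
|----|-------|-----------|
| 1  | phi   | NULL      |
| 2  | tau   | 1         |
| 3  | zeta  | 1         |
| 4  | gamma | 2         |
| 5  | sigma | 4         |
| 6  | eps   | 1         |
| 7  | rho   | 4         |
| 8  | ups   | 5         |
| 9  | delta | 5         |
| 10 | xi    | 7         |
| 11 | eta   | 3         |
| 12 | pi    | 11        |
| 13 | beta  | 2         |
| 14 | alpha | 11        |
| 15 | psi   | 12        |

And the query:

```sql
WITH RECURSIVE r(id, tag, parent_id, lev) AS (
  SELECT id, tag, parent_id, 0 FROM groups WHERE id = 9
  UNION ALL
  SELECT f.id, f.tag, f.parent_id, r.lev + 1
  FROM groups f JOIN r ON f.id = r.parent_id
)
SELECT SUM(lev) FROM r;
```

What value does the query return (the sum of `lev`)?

10

Base: id=9 (delta), parent_id=5, lev 0.
Iteration 1: join on id=5 -> sigma (id 5, parent_id=4, lev 1).
Iteration 2: join on id=4 -> gamma (id 4, parent_id=2, lev 2).
Iteration 3: join on id=2 -> tau (id 2, parent_id=1, lev 3).
Iteration 4: join on id=1 -> phi (id 1, parent_id=NULL, lev 4).
Iteration 5: parent_id is NULL; no match; recursion stops.
SUM(lev) = 0 + 1 + 2 + 3 + 4 = 10.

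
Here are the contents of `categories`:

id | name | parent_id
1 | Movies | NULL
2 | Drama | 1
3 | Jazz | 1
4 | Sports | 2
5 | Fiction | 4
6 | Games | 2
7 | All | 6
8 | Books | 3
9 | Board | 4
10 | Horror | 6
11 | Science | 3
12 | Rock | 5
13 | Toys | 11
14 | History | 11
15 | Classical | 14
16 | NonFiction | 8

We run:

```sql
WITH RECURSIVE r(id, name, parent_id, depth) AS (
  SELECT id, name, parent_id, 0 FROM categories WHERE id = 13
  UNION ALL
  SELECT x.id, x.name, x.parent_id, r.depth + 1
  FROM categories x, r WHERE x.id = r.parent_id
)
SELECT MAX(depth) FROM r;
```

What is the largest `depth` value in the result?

3

Base: id=13 (Toys), parent_id=11, depth 0.
Iteration 1: join on id=11 -> Science (id 11, parent_id=3, depth 1).
Iteration 2: join on id=3 -> Jazz (id 3, parent_id=1, depth 2).
Iteration 3: join on id=1 -> Movies (id 1, parent_id=NULL, depth 3).
Iteration 4: parent_id is NULL; no match; recursion stops.
depth values: 0, 1, 2, 3; the maximum is 3.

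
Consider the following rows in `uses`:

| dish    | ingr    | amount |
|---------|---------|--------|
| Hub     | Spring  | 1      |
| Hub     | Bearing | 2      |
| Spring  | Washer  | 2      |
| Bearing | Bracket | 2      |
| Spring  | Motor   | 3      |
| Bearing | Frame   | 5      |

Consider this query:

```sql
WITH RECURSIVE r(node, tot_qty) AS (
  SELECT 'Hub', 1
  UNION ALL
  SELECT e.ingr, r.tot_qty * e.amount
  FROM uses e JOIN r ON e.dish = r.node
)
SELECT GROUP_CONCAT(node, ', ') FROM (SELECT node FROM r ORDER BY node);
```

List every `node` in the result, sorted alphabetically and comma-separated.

Base: (Hub, tot_qty=1).
Iteration 1: components of {Hub} -> Bearing = 1*2 = 2, Spring = 1*1 = 1.
Iteration 2: components of {Bearing,Spring} -> Bracket = 2*2 = 4, Frame = 2*5 = 10, Motor = 1*3 = 3, Washer = 1*2 = 2.
Iteration 3: no further components; recursion stops.

Bearing, Bracket, Frame, Hub, Motor, Spring, Washer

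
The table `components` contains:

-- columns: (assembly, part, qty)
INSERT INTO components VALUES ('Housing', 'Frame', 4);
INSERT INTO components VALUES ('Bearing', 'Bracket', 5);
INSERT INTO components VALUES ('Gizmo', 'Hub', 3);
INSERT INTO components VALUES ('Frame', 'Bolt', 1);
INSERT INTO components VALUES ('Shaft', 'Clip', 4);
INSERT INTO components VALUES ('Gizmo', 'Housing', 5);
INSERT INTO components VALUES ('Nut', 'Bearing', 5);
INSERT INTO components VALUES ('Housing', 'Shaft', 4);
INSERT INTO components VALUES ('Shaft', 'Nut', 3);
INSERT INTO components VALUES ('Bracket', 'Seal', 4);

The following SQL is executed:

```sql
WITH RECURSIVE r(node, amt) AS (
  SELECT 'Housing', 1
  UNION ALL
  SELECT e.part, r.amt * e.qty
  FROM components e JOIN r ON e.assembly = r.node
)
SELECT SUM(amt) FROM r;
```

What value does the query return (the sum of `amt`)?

1601

Base: (Housing, amt=1).
Iteration 1: components of {Housing} -> Frame = 1*4 = 4, Shaft = 1*4 = 4.
Iteration 2: components of {Frame,Shaft} -> Bolt = 4*1 = 4, Clip = 4*4 = 16, Nut = 4*3 = 12.
Iteration 3: components of {Bolt,Clip,Nut} -> Bearing = 12*5 = 60.
Iteration 4: components of {Bearing} -> Bracket = 60*5 = 300.
Iteration 5: components of {Bracket} -> Seal = 300*4 = 1200.
Iteration 6: no further components; recursion stops.
SUM(amt) = 1 + 4 + 4 + 12 + 16 + 4 + 60 + 300 + 1200 = 1601.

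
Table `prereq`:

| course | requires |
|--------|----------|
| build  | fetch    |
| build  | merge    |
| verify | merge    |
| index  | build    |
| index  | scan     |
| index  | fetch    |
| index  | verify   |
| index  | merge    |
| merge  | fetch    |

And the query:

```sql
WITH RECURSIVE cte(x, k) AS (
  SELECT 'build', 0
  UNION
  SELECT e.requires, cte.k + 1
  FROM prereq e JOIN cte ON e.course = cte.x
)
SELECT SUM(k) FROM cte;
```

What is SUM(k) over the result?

4

Base: (build, k=0).
Iteration 1: edges from {build} -> (fetch, k=1), (merge, k=1).
Iteration 2: edges from {fetch,merge} -> (fetch, k=2).
Iteration 3: no outgoing edges from {fetch}; recursion stops.
SUM(k) = 0 + 1 + 1 + 2 = 4.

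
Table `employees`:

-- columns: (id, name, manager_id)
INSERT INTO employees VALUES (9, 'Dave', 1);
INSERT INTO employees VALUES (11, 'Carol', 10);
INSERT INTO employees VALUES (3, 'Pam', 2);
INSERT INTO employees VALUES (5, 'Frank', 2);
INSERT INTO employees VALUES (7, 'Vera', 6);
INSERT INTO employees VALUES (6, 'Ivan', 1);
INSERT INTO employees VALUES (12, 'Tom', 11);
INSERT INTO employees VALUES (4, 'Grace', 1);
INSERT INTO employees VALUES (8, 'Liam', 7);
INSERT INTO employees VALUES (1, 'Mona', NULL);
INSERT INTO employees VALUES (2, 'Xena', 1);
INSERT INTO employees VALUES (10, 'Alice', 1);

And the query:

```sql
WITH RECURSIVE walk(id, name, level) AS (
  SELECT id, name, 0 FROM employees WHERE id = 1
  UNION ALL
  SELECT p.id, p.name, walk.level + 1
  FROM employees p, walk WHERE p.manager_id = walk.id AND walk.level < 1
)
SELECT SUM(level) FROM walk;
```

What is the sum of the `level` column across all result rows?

Base: id=1 (Mona) at level 0.
Iteration 1: rows with manager_id in {1} -> Xena (id 2, level 1), Grace (id 4, level 1), Ivan (id 6, level 1), Dave (id 9, level 1), Alice (id 10, level 1).
Iteration 2: level < 1 fails for all current rows; recursion stops.
SUM(level) = 0 + 1 + 1 + 1 + 1 + 1 = 5.

5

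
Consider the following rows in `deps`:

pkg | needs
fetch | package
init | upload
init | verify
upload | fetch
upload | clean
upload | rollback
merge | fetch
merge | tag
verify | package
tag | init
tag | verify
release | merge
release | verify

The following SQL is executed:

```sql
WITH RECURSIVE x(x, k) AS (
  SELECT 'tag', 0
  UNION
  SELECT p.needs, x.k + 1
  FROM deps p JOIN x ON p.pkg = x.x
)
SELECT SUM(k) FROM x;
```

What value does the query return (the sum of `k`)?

Base: (tag, k=0).
Iteration 1: edges from {tag} -> (init, k=1), (verify, k=1).
Iteration 2: edges from {init,verify} -> (package, k=2), (upload, k=2), (verify, k=2).
Iteration 3: edges from {package,upload,verify} -> (clean, k=3), (fetch, k=3), (package, k=3), (rollback, k=3).
Iteration 4: edges from {clean,fetch,package,rollback} -> (package, k=4).
Iteration 5: no outgoing edges from {package}; recursion stops.
SUM(k) = 0 + 1 + 1 + 2 + 2 + 2 + 3 + 3 + 3 + 3 + 4 = 24.

24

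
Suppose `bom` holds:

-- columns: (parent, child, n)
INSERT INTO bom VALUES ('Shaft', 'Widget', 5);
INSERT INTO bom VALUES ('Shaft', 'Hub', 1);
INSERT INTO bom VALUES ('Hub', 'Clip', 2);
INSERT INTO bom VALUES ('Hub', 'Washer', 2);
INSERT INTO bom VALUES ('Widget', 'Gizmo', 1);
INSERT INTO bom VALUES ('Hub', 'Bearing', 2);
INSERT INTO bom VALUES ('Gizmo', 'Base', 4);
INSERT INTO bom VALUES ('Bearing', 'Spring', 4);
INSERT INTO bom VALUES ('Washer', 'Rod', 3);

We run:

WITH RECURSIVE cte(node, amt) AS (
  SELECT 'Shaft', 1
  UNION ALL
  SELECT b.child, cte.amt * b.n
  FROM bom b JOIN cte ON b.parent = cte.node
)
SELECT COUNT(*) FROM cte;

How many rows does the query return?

10

Base: (Shaft, amt=1).
Iteration 1: components of {Shaft} -> Hub = 1*1 = 1, Widget = 1*5 = 5.
Iteration 2: components of {Hub,Widget} -> Bearing = 1*2 = 2, Clip = 1*2 = 2, Gizmo = 5*1 = 5, Washer = 1*2 = 2.
Iteration 3: components of {Bearing,Clip,Gizmo,Washer} -> Base = 5*4 = 20, Rod = 2*3 = 6, Spring = 2*4 = 8.
Iteration 4: no further components; recursion stops.
Total rows emitted: 10.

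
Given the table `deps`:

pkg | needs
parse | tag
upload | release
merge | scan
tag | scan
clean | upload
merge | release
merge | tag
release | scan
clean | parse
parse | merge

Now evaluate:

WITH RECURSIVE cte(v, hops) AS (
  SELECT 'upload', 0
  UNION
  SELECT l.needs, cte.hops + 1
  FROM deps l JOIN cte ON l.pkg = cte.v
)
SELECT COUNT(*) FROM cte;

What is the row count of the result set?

Base: (upload, hops=0).
Iteration 1: edges from {upload} -> (release, hops=1).
Iteration 2: edges from {release} -> (scan, hops=2).
Iteration 3: no outgoing edges from {scan}; recursion stops.
Total rows emitted: 3.

3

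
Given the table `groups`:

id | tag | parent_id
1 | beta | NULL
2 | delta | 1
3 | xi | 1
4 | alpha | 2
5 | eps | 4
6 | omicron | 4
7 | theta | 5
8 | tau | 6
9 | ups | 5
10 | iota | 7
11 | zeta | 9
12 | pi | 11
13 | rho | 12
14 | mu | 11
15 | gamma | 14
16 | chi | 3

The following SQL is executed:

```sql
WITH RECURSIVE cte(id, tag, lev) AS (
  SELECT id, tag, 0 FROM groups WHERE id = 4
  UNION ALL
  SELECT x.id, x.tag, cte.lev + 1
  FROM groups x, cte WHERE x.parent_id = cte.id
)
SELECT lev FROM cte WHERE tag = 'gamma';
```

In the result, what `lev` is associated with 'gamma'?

Base: id=4 (alpha) at lev 0.
Iteration 1: rows with parent_id in {4} -> eps (id 5, lev 1), omicron (id 6, lev 1).
Iteration 2: rows with parent_id in {5,6} -> theta (id 7, lev 2), tau (id 8, lev 2), ups (id 9, lev 2).
Iteration 3: rows with parent_id in {7,8,9} -> iota (id 10, lev 3), zeta (id 11, lev 3).
Iteration 4: rows with parent_id in {10,11} -> pi (id 12, lev 4), mu (id 14, lev 4).
Iteration 5: rows with parent_id in {12,14} -> rho (id 13, lev 5), gamma (id 15, lev 5).
Iteration 6: no rows with parent_id in {13,15}; recursion stops.

5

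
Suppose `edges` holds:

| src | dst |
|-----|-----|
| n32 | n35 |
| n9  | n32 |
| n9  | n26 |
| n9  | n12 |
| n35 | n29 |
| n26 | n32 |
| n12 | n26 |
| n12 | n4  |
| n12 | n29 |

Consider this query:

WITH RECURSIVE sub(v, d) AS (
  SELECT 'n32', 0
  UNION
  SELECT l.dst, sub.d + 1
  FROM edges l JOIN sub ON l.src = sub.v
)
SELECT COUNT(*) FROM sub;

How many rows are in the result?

3

Base: (n32, d=0).
Iteration 1: edges from {n32} -> (n35, d=1).
Iteration 2: edges from {n35} -> (n29, d=2).
Iteration 3: no outgoing edges from {n29}; recursion stops.
Total rows emitted: 3.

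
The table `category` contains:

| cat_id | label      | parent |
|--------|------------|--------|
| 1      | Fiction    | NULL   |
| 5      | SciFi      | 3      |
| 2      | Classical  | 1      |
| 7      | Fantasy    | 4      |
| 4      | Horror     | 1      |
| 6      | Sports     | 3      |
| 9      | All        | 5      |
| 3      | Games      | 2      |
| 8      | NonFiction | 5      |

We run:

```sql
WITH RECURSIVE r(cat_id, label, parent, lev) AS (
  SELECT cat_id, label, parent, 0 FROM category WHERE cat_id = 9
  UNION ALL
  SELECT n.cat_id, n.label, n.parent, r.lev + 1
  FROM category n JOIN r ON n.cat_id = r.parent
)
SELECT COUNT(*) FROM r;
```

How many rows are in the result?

5

Base: cat_id=9 (All), parent=5, lev 0.
Iteration 1: join on cat_id=5 -> SciFi (id 5, parent=3, lev 1).
Iteration 2: join on cat_id=3 -> Games (id 3, parent=2, lev 2).
Iteration 3: join on cat_id=2 -> Classical (id 2, parent=1, lev 3).
Iteration 4: join on cat_id=1 -> Fiction (id 1, parent=NULL, lev 4).
Iteration 5: parent is NULL; no match; recursion stops.
Total rows emitted: 5.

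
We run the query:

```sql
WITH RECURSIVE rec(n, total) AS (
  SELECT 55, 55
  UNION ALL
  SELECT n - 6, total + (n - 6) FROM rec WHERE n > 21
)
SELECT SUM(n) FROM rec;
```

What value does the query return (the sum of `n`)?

Base: n=55, total=55.
Iteration 1: 55 > 21 holds -> n = 55 - 6 = 49, total = 55 + 49 = 104.
Iteration 2: 49 > 21 holds -> n = 49 - 6 = 43, total = 104 + 43 = 147.
Iteration 3: 43 > 21 holds -> n = 43 - 6 = 37, total = 147 + 37 = 184.
Iteration 4: 37 > 21 holds -> n = 37 - 6 = 31, total = 184 + 31 = 215.
Iteration 5: 31 > 21 holds -> n = 31 - 6 = 25, total = 215 + 25 = 240.
Iteration 6: 25 > 21 holds -> n = 25 - 6 = 19, total = 240 + 19 = 259.
Iteration 7: 19 > 21 fails; recursion stops.
SUM(n) = 55 + 49 + 43 + 37 + 31 + 25 + 19 = 259.

259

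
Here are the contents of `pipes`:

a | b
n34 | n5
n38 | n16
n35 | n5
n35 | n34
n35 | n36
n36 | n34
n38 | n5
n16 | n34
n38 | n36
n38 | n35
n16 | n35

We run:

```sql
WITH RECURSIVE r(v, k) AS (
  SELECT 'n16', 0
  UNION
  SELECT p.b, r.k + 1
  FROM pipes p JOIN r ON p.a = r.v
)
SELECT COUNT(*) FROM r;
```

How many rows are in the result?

Base: (n16, k=0).
Iteration 1: edges from {n16} -> (n34, k=1), (n35, k=1).
Iteration 2: edges from {n34,n35} -> (n34, k=2), (n36, k=2), (n5, k=2). [UNION drops 1 duplicate row(s)]
Iteration 3: edges from {n34,n36,n5} -> (n34, k=3), (n5, k=3).
Iteration 4: edges from {n34,n5} -> (n5, k=4).
Iteration 5: no outgoing edges from {n5}; recursion stops.
Total rows emitted: 9.

9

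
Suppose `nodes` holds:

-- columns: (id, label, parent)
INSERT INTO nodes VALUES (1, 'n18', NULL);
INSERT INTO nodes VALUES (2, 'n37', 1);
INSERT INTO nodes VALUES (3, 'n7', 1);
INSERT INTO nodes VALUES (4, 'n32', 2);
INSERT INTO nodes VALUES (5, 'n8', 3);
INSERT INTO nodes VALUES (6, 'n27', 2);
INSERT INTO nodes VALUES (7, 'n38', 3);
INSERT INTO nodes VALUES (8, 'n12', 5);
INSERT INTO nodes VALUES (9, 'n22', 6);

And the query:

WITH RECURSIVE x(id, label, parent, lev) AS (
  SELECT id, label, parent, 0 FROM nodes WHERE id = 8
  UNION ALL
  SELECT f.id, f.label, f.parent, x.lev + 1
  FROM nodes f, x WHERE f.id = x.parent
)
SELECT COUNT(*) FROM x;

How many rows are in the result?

Base: id=8 (n12), parent=5, lev 0.
Iteration 1: join on id=5 -> n8 (id 5, parent=3, lev 1).
Iteration 2: join on id=3 -> n7 (id 3, parent=1, lev 2).
Iteration 3: join on id=1 -> n18 (id 1, parent=NULL, lev 3).
Iteration 4: parent is NULL; no match; recursion stops.
Total rows emitted: 4.

4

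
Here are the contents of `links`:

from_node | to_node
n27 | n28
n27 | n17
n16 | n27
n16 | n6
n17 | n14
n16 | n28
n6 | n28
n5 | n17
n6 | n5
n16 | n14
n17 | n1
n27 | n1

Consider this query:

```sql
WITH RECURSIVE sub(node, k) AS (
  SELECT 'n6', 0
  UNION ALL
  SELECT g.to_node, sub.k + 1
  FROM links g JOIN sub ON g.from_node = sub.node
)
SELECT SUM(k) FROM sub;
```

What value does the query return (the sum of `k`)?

10

Base: (n6, k=0).
Iteration 1: edges from {n6} -> (n28, k=1), (n5, k=1).
Iteration 2: edges from {n28,n5} -> (n17, k=2).
Iteration 3: edges from {n17} -> (n1, k=3), (n14, k=3).
Iteration 4: no outgoing edges from {n1,n14}; recursion stops.
SUM(k) = 0 + 1 + 1 + 2 + 3 + 3 = 10.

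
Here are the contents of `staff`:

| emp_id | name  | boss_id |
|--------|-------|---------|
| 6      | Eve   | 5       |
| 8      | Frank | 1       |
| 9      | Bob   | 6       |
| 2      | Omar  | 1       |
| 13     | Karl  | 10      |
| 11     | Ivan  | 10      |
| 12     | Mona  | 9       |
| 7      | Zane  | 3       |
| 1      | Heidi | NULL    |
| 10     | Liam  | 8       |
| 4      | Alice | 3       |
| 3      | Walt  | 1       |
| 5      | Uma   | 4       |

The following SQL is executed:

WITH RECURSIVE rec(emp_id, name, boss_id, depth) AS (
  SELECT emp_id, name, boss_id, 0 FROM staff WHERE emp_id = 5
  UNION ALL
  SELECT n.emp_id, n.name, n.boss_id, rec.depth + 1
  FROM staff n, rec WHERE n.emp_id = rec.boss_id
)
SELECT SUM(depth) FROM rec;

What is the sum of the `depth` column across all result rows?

6

Base: emp_id=5 (Uma), boss_id=4, depth 0.
Iteration 1: join on emp_id=4 -> Alice (id 4, boss_id=3, depth 1).
Iteration 2: join on emp_id=3 -> Walt (id 3, boss_id=1, depth 2).
Iteration 3: join on emp_id=1 -> Heidi (id 1, boss_id=NULL, depth 3).
Iteration 4: boss_id is NULL; no match; recursion stops.
SUM(depth) = 0 + 1 + 2 + 3 = 6.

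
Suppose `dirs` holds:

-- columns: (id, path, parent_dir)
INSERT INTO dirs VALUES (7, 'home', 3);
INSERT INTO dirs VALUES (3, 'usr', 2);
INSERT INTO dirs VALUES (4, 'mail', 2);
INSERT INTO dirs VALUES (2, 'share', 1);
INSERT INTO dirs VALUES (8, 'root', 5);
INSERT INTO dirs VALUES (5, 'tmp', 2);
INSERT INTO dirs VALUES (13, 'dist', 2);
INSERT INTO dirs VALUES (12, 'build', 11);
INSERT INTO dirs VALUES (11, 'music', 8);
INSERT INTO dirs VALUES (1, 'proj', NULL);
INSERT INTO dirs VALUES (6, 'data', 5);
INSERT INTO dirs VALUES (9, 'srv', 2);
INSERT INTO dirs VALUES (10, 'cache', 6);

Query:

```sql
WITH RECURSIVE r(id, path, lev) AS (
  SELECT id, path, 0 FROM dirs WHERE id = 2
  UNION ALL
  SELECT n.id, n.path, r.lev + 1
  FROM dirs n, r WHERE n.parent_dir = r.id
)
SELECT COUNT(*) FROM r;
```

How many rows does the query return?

12

Base: id=2 (share) at lev 0.
Iteration 1: rows with parent_dir in {2} -> usr (id 3, lev 1), mail (id 4, lev 1), tmp (id 5, lev 1), srv (id 9, lev 1), dist (id 13, lev 1).
Iteration 2: rows with parent_dir in {3,4,5,9,13} -> data (id 6, lev 2), home (id 7, lev 2), root (id 8, lev 2).
Iteration 3: rows with parent_dir in {6,7,8} -> cache (id 10, lev 3), music (id 11, lev 3).
Iteration 4: rows with parent_dir in {10,11} -> build (id 12, lev 4).
Iteration 5: no rows with parent_dir in {12}; recursion stops.
Total rows emitted: 12.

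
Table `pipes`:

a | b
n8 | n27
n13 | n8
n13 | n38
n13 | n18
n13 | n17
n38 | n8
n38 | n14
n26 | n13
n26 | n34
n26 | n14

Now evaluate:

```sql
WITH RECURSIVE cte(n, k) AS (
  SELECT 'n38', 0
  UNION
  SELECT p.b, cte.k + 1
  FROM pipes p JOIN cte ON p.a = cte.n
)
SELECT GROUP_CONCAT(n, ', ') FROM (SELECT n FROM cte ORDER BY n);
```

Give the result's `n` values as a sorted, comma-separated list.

Base: (n38, k=0).
Iteration 1: edges from {n38} -> (n14, k=1), (n8, k=1).
Iteration 2: edges from {n14,n8} -> (n27, k=2).
Iteration 3: no outgoing edges from {n27}; recursion stops.

n14, n27, n38, n8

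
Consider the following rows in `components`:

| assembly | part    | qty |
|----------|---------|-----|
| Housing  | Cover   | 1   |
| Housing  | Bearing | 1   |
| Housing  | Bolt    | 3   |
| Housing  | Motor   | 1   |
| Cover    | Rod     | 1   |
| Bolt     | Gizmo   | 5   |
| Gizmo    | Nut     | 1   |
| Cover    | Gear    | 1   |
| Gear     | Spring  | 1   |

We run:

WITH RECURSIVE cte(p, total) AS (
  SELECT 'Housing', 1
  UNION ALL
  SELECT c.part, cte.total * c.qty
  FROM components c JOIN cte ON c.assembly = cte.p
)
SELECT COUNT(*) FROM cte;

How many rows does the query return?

10

Base: (Housing, total=1).
Iteration 1: components of {Housing} -> Bearing = 1*1 = 1, Bolt = 1*3 = 3, Cover = 1*1 = 1, Motor = 1*1 = 1.
Iteration 2: components of {Bearing,Bolt,Cover,Motor} -> Gear = 1*1 = 1, Gizmo = 3*5 = 15, Rod = 1*1 = 1.
Iteration 3: components of {Gear,Gizmo,Rod} -> Nut = 15*1 = 15, Spring = 1*1 = 1.
Iteration 4: no further components; recursion stops.
Total rows emitted: 10.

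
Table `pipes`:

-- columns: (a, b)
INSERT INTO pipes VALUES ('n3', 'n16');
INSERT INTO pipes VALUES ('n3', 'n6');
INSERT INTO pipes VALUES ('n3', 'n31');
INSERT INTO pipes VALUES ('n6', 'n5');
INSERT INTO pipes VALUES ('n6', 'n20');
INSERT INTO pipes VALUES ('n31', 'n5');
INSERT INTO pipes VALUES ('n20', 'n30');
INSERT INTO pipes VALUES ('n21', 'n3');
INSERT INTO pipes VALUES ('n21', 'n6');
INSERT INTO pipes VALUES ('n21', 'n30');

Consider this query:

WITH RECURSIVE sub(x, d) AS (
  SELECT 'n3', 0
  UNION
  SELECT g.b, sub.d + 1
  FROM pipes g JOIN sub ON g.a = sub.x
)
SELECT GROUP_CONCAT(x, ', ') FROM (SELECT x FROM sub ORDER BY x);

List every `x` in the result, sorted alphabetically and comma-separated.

Base: (n3, d=0).
Iteration 1: edges from {n3} -> (n16, d=1), (n31, d=1), (n6, d=1).
Iteration 2: edges from {n16,n31,n6} -> (n20, d=2), (n5, d=2). [UNION drops 1 duplicate row(s)]
Iteration 3: edges from {n20,n5} -> (n30, d=3).
Iteration 4: no outgoing edges from {n30}; recursion stops.

n16, n20, n3, n30, n31, n5, n6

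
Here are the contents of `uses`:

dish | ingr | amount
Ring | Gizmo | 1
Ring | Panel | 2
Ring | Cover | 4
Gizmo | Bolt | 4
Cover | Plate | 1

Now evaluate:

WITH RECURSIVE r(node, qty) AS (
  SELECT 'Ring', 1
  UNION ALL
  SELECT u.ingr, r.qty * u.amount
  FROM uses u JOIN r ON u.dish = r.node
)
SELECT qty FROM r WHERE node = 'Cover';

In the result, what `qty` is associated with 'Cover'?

Base: (Ring, qty=1).
Iteration 1: components of {Ring} -> Cover = 1*4 = 4, Gizmo = 1*1 = 1, Panel = 1*2 = 2.
Iteration 2: components of {Cover,Gizmo,Panel} -> Bolt = 1*4 = 4, Plate = 4*1 = 4.
Iteration 3: no further components; recursion stops.

4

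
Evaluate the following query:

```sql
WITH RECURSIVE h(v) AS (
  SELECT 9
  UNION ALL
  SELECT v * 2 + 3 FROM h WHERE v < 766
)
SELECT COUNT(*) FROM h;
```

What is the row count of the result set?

Base: v=9.
Iteration 1: 9 < 766 holds -> v = 9 * 2 + 3 = 21.
Iteration 2: 21 < 766 holds -> v = 21 * 2 + 3 = 45.
Iteration 3: 45 < 766 holds -> v = 45 * 2 + 3 = 93.
Iteration 4: 93 < 766 holds -> v = 93 * 2 + 3 = 189.
Iteration 5: 189 < 766 holds -> v = 189 * 2 + 3 = 381.
Iteration 6: 381 < 766 holds -> v = 381 * 2 + 3 = 765.
Iteration 7: 765 < 766 holds -> v = 765 * 2 + 3 = 1533.
Iteration 8: 1533 < 766 fails; recursion stops.
Total rows emitted: 8.

8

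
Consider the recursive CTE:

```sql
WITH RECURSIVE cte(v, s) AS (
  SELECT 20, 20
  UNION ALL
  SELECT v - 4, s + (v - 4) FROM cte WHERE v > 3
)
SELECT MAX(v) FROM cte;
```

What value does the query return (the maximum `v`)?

20

Base: v=20, s=20.
Iteration 1: 20 > 3 holds -> v = 20 - 4 = 16, s = 20 + 16 = 36.
Iteration 2: 16 > 3 holds -> v = 16 - 4 = 12, s = 36 + 12 = 48.
Iteration 3: 12 > 3 holds -> v = 12 - 4 = 8, s = 48 + 8 = 56.
Iteration 4: 8 > 3 holds -> v = 8 - 4 = 4, s = 56 + 4 = 60.
Iteration 5: 4 > 3 holds -> v = 4 - 4 = 0, s = 60 + 0 = 60.
Iteration 6: 0 > 3 fails; recursion stops.
v values: 20, 16, 12, 8, 4, 0; the maximum is 20.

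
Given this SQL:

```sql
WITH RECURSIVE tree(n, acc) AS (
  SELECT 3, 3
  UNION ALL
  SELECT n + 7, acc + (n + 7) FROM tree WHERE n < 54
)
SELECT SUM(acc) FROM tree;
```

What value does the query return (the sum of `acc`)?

975

Base: n=3, acc=3.
Iteration 1: 3 < 54 holds -> n = 3 + 7 = 10, acc = 3 + 10 = 13.
Iteration 2: 10 < 54 holds -> n = 10 + 7 = 17, acc = 13 + 17 = 30.
Iteration 3: 17 < 54 holds -> n = 17 + 7 = 24, acc = 30 + 24 = 54.
Iteration 4: 24 < 54 holds -> n = 24 + 7 = 31, acc = 54 + 31 = 85.
Iteration 5: 31 < 54 holds -> n = 31 + 7 = 38, acc = 85 + 38 = 123.
Iteration 6: 38 < 54 holds -> n = 38 + 7 = 45, acc = 123 + 45 = 168.
Iteration 7: 45 < 54 holds -> n = 45 + 7 = 52, acc = 168 + 52 = 220.
Iteration 8: 52 < 54 holds -> n = 52 + 7 = 59, acc = 220 + 59 = 279.
Iteration 9: 59 < 54 fails; recursion stops.
SUM(acc) = 3 + 13 + 30 + 54 + 85 + 123 + 168 + 220 + 279 = 975.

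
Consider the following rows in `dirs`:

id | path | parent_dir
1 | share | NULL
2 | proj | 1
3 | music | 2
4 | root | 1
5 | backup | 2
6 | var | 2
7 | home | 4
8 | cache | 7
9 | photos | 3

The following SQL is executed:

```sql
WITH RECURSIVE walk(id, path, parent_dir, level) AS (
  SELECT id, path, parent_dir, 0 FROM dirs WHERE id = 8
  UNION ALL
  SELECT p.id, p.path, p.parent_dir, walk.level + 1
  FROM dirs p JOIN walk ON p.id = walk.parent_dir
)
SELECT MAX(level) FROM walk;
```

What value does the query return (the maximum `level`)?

Base: id=8 (cache), parent_dir=7, level 0.
Iteration 1: join on id=7 -> home (id 7, parent_dir=4, level 1).
Iteration 2: join on id=4 -> root (id 4, parent_dir=1, level 2).
Iteration 3: join on id=1 -> share (id 1, parent_dir=NULL, level 3).
Iteration 4: parent_dir is NULL; no match; recursion stops.
level values: 0, 1, 2, 3; the maximum is 3.

3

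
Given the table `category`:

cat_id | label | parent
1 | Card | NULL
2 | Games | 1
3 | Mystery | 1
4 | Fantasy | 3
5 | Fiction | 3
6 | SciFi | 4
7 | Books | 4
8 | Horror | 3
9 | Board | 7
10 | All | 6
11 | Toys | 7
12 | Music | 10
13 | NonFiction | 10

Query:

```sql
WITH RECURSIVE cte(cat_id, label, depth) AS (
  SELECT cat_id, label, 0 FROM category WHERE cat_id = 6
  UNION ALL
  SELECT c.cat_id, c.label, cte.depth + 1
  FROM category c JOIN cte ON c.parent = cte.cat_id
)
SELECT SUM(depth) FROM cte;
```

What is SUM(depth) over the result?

Base: cat_id=6 (SciFi) at depth 0.
Iteration 1: rows with parent in {6} -> All (id 10, depth 1).
Iteration 2: rows with parent in {10} -> Music (id 12, depth 2), NonFiction (id 13, depth 2).
Iteration 3: no rows with parent in {12,13}; recursion stops.
SUM(depth) = 0 + 1 + 2 + 2 = 5.

5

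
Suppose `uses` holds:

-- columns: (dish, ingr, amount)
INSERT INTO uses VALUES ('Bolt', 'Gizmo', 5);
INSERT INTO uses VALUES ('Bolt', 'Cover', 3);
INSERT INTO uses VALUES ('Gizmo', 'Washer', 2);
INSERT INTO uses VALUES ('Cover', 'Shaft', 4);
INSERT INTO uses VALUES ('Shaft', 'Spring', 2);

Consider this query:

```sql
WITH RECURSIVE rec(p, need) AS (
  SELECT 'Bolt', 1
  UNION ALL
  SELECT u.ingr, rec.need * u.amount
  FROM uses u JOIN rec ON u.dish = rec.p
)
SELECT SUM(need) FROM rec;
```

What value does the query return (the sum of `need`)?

Base: (Bolt, need=1).
Iteration 1: components of {Bolt} -> Cover = 1*3 = 3, Gizmo = 1*5 = 5.
Iteration 2: components of {Cover,Gizmo} -> Shaft = 3*4 = 12, Washer = 5*2 = 10.
Iteration 3: components of {Shaft,Washer} -> Spring = 12*2 = 24.
Iteration 4: no further components; recursion stops.
SUM(need) = 1 + 5 + 3 + 10 + 12 + 24 = 55.

55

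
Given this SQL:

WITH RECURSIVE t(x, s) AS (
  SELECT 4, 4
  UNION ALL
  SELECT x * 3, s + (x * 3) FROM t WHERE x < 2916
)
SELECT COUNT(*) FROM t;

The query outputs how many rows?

7

Base: x=4, s=4.
Iteration 1: 4 < 2916 holds -> x = 4 * 3 = 12, s = 4 + 12 = 16.
Iteration 2: 12 < 2916 holds -> x = 12 * 3 = 36, s = 16 + 36 = 52.
Iteration 3: 36 < 2916 holds -> x = 36 * 3 = 108, s = 52 + 108 = 160.
Iteration 4: 108 < 2916 holds -> x = 108 * 3 = 324, s = 160 + 324 = 484.
Iteration 5: 324 < 2916 holds -> x = 324 * 3 = 972, s = 484 + 972 = 1456.
Iteration 6: 972 < 2916 holds -> x = 972 * 3 = 2916, s = 1456 + 2916 = 4372.
Iteration 7: 2916 < 2916 fails; recursion stops.
Total rows emitted: 7.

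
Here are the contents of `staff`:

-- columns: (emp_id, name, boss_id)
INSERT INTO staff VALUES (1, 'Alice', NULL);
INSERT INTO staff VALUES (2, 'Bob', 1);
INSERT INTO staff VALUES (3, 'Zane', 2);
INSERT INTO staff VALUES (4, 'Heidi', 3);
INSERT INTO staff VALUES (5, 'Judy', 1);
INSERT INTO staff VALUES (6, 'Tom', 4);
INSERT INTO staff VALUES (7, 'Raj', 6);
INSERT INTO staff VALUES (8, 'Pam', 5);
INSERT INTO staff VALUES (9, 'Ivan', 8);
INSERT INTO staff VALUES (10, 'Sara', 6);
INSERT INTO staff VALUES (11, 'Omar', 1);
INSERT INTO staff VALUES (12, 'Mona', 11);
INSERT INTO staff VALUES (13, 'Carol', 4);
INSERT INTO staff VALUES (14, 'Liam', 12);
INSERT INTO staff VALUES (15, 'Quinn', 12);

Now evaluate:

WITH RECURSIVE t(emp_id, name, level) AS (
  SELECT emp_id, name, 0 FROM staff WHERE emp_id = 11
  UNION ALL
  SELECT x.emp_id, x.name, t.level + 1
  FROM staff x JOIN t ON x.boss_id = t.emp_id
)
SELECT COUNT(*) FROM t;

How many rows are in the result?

4

Base: emp_id=11 (Omar) at level 0.
Iteration 1: rows with boss_id in {11} -> Mona (id 12, level 1).
Iteration 2: rows with boss_id in {12} -> Liam (id 14, level 2), Quinn (id 15, level 2).
Iteration 3: no rows with boss_id in {14,15}; recursion stops.
Total rows emitted: 4.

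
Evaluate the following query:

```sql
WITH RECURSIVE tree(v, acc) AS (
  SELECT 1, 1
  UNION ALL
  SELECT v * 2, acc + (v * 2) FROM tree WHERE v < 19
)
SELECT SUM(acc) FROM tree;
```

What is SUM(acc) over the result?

Base: v=1, acc=1.
Iteration 1: 1 < 19 holds -> v = 1 * 2 = 2, acc = 1 + 2 = 3.
Iteration 2: 2 < 19 holds -> v = 2 * 2 = 4, acc = 3 + 4 = 7.
Iteration 3: 4 < 19 holds -> v = 4 * 2 = 8, acc = 7 + 8 = 15.
Iteration 4: 8 < 19 holds -> v = 8 * 2 = 16, acc = 15 + 16 = 31.
Iteration 5: 16 < 19 holds -> v = 16 * 2 = 32, acc = 31 + 32 = 63.
Iteration 6: 32 < 19 fails; recursion stops.
SUM(acc) = 1 + 3 + 7 + 15 + 31 + 63 = 120.

120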